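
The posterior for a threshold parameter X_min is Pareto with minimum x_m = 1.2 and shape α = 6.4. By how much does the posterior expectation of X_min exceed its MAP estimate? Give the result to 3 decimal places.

0.222

The Pareto density is strictly decreasing on [x_m, ∞), so the mode is x_m = 1.200.
Mean = α·x_m/(α−1) = 6.4·1.2/5.4 = 1.422.
Difference = 1.422 − 1.200 = 0.222.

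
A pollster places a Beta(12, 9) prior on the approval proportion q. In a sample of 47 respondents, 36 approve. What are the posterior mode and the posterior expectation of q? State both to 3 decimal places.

Posterior: Beta(12+36, 9+11) = Beta(48, 20).
Mode = (48−1)/(48+20−2) = 47/66 = 0.712.
Mean = 48/(48+20) = 48/68 = 0.706.
Mode > mean: the posterior has a left tail.

MAP = 0.712, posterior mean = 0.706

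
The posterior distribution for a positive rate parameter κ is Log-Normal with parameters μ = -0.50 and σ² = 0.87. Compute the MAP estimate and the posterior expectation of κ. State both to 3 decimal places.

MAP = 0.254; posterior mean = 0.937

Mode = exp(μ − σ²) = exp(-1.37) = 0.254.
Mean = exp(μ + σ²/2) = exp(-0.065) = 0.937.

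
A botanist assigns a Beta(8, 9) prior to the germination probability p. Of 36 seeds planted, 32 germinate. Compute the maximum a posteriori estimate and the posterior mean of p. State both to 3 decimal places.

MAP: 0.765. Posterior mean: 0.755.

Posterior: Beta(8+32, 9+4) = Beta(40, 13).
Mode = (40−1)/(40+13−2) = 39/51 = 0.765.
Mean = 40/(40+13) = 40/53 = 0.755.
Mode > mean: the posterior has a left tail.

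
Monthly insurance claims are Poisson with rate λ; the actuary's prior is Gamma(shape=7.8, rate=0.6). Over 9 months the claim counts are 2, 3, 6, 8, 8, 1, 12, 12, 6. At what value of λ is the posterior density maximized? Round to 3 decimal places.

Σ counts = 58. Posterior: Gamma(shape = 7.8+58 = 65.8, rate = 0.6+9 = 9.6).
Mode = (α−1)/β = 64.8/9.6 = 6.750.
Mean = α/β = 65.8/9.6 = 6.854.
This is the posterior mode — the MAP estimate.

6.750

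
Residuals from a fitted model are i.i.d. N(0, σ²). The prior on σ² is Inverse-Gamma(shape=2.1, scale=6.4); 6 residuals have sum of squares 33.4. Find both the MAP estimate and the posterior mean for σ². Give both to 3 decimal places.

Posterior: Inverse-Gamma(shape = 2.1+6/2 = 5.1, scale = 6.4+33.4/2 = 23.1).
Mode = β/(α+1) = 23.1/6.1 = 3.787.
Mean = β/(α−1) = 23.1/4.1 = 5.634.
The posterior is right-skewed, so the mean exceeds the mode.

MAP = 3.787, posterior mean = 5.634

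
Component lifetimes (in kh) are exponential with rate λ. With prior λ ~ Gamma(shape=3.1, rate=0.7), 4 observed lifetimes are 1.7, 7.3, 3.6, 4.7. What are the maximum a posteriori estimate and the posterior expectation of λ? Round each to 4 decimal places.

MAP: 0.3389. Posterior mean: 0.3944.

Σ times = 17.3. Posterior: Gamma(shape = 3.1+4 = 7.1, rate = 0.7+17.3 = 18.0).
Mode = (α−1)/β = 6.1/18.0 = 0.3389.
Mean = α/β = 7.1/18.0 = 0.3944.
Mean > mode: the posterior has a right tail.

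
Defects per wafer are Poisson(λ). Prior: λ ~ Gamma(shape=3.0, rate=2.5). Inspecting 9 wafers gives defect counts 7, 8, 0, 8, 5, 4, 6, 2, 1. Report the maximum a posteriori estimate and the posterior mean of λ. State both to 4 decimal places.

Σ counts = 41. Posterior: Gamma(shape = 3.0+41 = 44.0, rate = 2.5+9 = 11.5).
Mode = (α−1)/β = 43.0/11.5 = 3.7391.
Mean = α/β = 44.0/11.5 = 3.8261.

λ_MAP = 3.7391, E[λ|data] = 3.8261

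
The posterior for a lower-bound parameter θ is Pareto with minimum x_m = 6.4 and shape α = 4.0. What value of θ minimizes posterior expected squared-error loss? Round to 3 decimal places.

The Pareto density is strictly decreasing on [x_m, ∞), so the mode is x_m = 6.400.
Mean = α·x_m/(α−1) = 4.0·6.4/3.0 = 8.533.
Squared-error loss ⇒ the optimal estimator is the posterior mean.

8.533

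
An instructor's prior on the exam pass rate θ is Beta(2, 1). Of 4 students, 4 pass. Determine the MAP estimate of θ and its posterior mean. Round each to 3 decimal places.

MAP estimate = 1.000, posterior mean = 0.857

Posterior: Beta(2+4, 1+0) = Beta(6, 1).
Since β = 1 ≤ 1 and α > 1, the Beta density is monotone increasing on [0,1]; the mode is at 1.
Mean = 6/(6+1) = 0.857.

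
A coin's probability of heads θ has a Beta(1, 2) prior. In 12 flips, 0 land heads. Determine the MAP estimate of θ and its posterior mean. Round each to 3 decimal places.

θ_MAP = 0.000, E[θ|data] = 0.067

Posterior: Beta(1+0, 2+12) = Beta(1, 14).
Since α = 1 ≤ 1 and β > 1, the Beta density is monotone decreasing on [0,1]; the mode is at 0.
Mean = 1/(1+14) = 0.067.
Mean > mode: the posterior has a right tail.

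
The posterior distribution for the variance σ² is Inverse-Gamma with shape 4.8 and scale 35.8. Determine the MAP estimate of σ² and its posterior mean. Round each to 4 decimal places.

MAP: 6.1724. Posterior mean: 9.4211.

Mode = β/(α+1) = 35.8/5.8 = 6.1724.
Mean = β/(α−1) = 35.8/3.8 = 9.4211.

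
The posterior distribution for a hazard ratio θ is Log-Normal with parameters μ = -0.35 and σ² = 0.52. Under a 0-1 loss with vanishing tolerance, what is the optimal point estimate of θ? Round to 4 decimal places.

Mode = exp(μ − σ²) = exp(-0.87) = 0.4190.
Mean = exp(μ + σ²/2) = exp(-0.090) = 0.9139.
This is the posterior mode — the MAP estimate.

0.4190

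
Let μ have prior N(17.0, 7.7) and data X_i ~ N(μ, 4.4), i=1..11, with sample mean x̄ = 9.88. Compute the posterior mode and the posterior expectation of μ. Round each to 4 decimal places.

MAP = 10.2316; posterior mean = 10.2316

Posterior for μ is Normal. Precision-weighted mean: (1/7.7·17.0 + 11/4.4·9.88) / (1/7.7 + 11/4.4) = 10.2316.
A Normal posterior is symmetric, so mode = mean.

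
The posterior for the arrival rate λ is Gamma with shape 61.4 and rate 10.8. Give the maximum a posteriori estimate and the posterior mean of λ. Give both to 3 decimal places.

Mode = (α−1)/β = 60.4/10.8 = 5.593.
Mean = α/β = 61.4/10.8 = 5.685.

MAP = 5.593, posterior mean = 5.685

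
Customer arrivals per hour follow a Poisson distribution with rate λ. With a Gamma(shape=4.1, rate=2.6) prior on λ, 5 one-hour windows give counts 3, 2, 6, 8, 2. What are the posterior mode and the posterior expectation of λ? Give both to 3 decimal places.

Σ counts = 21. Posterior: Gamma(shape = 4.1+21 = 25.1, rate = 2.6+5 = 7.6).
Mode = (α−1)/β = 24.1/7.6 = 3.171.
Mean = α/β = 25.1/7.6 = 3.303.
The mean is pulled above the mode by the posterior's right skew.

MAP: 3.171. Posterior mean: 3.303.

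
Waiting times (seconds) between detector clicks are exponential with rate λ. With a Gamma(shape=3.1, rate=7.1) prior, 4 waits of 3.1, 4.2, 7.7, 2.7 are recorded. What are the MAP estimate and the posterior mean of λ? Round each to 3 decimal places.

MAP = 0.246, posterior mean = 0.286

Σ times = 17.7. Posterior: Gamma(shape = 3.1+4 = 7.1, rate = 7.1+17.7 = 24.8).
Mode = (α−1)/β = 6.1/24.8 = 0.246.
Mean = α/β = 7.1/24.8 = 0.286.
Mean > mode: the posterior has a right tail.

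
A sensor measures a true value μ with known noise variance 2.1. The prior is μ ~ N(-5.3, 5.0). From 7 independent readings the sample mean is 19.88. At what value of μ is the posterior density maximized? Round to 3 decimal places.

Posterior for μ is Normal. Precision-weighted mean: (1/5.0·-5.3 + 7/2.1·19.88) / (1/5.0 + 7/2.1) = 18.455.
A Normal posterior is symmetric, so mode = mean.
This is the posterior mode — the MAP estimate.

18.455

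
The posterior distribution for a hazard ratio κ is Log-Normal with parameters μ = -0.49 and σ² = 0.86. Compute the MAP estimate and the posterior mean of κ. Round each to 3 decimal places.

Mode = exp(μ − σ²) = exp(-1.35) = 0.259.
Mean = exp(μ + σ²/2) = exp(-0.060) = 0.942.

MAP: 0.259. Posterior mean: 0.942.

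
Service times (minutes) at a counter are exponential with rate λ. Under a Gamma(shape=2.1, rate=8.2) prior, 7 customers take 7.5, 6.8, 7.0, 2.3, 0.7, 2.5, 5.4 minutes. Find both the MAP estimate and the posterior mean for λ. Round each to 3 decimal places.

Σ times = 32.2. Posterior: Gamma(shape = 2.1+7 = 9.1, rate = 8.2+32.2 = 40.4).
Mode = (α−1)/β = 8.1/40.4 = 0.200.
Mean = α/β = 9.1/40.4 = 0.225.

λ_MAP = 0.200, E[λ|data] = 0.225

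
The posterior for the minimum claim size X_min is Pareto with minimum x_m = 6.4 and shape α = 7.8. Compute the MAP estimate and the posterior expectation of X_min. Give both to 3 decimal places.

The Pareto density is strictly decreasing on [x_m, ∞), so the mode is x_m = 6.400.
Mean = α·x_m/(α−1) = 7.8·6.4/6.8 = 7.341.
Right-skewed posterior ⇒ mode < mean.

MAP = 6.400; posterior mean = 7.341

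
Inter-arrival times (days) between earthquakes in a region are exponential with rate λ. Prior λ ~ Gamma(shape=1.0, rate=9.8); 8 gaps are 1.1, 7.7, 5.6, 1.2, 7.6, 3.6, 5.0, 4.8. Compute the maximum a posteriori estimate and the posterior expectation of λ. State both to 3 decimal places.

maximum a posteriori estimate = 0.172, posterior expectation = 0.194

Σ times = 36.6. Posterior: Gamma(shape = 1.0+8 = 9.0, rate = 9.8+36.6 = 46.4).
Mode = (α−1)/β = 8.0/46.4 = 0.172.
Mean = α/β = 9.0/46.4 = 0.194.
The mean is pulled above the mode by the posterior's right skew.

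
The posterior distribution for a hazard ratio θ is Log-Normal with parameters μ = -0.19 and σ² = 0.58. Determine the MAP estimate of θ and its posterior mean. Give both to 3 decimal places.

MAP estimate = 0.463, posterior mean = 1.105

Mode = exp(μ − σ²) = exp(-0.77) = 0.463.
Mean = exp(μ + σ²/2) = exp(0.100) = 1.105.
Mean > mode: the posterior has a right tail.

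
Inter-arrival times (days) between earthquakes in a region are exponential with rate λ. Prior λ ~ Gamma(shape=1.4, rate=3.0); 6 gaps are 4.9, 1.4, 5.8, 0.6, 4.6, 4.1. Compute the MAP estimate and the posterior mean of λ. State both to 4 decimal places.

MAP: 0.2623. Posterior mean: 0.3033.

Σ times = 21.4. Posterior: Gamma(shape = 1.4+6 = 7.4, rate = 3.0+21.4 = 24.4).
Mode = (α−1)/β = 6.4/24.4 = 0.2623.
Mean = α/β = 7.4/24.4 = 0.3033.
The posterior is right-skewed, so the mean exceeds the mode.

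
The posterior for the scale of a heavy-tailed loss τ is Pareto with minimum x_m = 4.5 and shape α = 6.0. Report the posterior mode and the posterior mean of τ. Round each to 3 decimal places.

The Pareto density is strictly decreasing on [x_m, ∞), so the mode is x_m = 4.500.
Mean = α·x_m/(α−1) = 6.0·4.5/5.0 = 5.400.

posterior mode = 4.500, posterior mean = 5.400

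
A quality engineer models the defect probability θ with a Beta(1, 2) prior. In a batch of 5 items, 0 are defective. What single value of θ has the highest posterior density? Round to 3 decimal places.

0.000

Posterior: Beta(1+0, 2+5) = Beta(1, 7).
Since α = 1 ≤ 1 and β > 1, the Beta density is monotone decreasing on [0,1]; the mode is at 0.
Mean = 1/(1+7) = 0.125.
This is the posterior mode — the MAP estimate.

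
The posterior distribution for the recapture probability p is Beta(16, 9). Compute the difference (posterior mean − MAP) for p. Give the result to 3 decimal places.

Mode = (16−1)/(16+9−2) = 15/23 = 0.652.
Mean = 16/(16+9) = 16/25 = 0.640.
Difference = 0.640 − 0.652 = -0.012.
The posterior is left-skewed, so the mode exceeds the mean.

-0.012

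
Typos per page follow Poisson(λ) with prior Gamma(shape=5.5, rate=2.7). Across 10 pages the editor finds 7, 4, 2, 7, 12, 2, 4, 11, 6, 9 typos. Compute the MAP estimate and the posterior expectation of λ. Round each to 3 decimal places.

Σ counts = 64. Posterior: Gamma(shape = 5.5+64 = 69.5, rate = 2.7+10 = 12.7).
Mode = (α−1)/β = 68.5/12.7 = 5.394.
Mean = α/β = 69.5/12.7 = 5.472.

MAP estimate = 5.394, posterior expectation = 5.472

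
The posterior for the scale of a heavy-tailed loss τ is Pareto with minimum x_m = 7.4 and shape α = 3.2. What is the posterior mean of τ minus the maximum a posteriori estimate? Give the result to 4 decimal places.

3.3636

The Pareto density is strictly decreasing on [x_m, ∞), so the mode is x_m = 7.4000.
Mean = α·x_m/(α−1) = 3.2·7.4/2.2 = 10.7636.
Difference = 10.7636 − 7.4000 = 3.3636.
The posterior is right-skewed, so the mean exceeds the mode.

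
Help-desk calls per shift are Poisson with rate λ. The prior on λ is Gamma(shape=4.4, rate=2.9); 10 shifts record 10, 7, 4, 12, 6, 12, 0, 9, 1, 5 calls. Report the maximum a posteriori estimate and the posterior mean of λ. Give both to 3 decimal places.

MAP = 5.380, posterior mean = 5.457

Σ counts = 66. Posterior: Gamma(shape = 4.4+66 = 70.4, rate = 2.9+10 = 12.9).
Mode = (α−1)/β = 69.4/12.9 = 5.380.
Mean = α/β = 70.4/12.9 = 5.457.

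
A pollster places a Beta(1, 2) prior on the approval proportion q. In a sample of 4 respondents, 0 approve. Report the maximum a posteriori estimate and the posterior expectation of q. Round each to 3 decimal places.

maximum a posteriori estimate = 0.000, posterior expectation = 0.143

Posterior: Beta(1+0, 2+4) = Beta(1, 6).
Since α = 1 ≤ 1 and β > 1, the Beta density is monotone decreasing on [0,1]; the mode is at 0.
Mean = 1/(1+6) = 0.143.
The posterior is right-skewed, so the mean exceeds the mode.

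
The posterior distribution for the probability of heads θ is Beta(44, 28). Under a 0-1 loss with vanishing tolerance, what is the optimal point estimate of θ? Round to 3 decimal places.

Mode = (44−1)/(44+28−2) = 43/70 = 0.614.
Mean = 44/(44+28) = 44/72 = 0.611.
This is the posterior mode — the MAP estimate.

0.614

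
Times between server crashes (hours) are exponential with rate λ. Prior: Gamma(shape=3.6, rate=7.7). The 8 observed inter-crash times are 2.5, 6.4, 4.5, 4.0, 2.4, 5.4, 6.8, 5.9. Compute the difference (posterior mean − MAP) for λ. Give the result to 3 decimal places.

Σ times = 37.9. Posterior: Gamma(shape = 3.6+8 = 11.6, rate = 7.7+37.9 = 45.6).
Mode = (α−1)/β = 10.6/45.6 = 0.232.
Mean = α/β = 11.6/45.6 = 0.254.
Difference = 0.254 − 0.232 = 0.022.

0.022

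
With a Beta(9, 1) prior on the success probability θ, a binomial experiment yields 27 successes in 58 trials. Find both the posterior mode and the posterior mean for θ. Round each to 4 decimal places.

MAP = 0.5303, posterior mean = 0.5294

Posterior: Beta(9+27, 1+31) = Beta(36, 32).
Mode = (36−1)/(36+32−2) = 35/66 = 0.5303.
Mean = 36/(36+32) = 36/68 = 0.5294.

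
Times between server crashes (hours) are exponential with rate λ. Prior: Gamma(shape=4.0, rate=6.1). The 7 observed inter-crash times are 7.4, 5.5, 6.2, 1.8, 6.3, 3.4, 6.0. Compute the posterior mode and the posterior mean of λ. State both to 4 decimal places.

posterior mode = 0.2342, posterior mean = 0.2576

Σ times = 36.6. Posterior: Gamma(shape = 4.0+7 = 11.0, rate = 6.1+36.6 = 42.7).
Mode = (α−1)/β = 10.0/42.7 = 0.2342.
Mean = α/β = 11.0/42.7 = 0.2576.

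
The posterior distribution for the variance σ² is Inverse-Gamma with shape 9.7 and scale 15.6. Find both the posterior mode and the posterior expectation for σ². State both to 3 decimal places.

MAP: 1.458. Posterior mean: 1.793.

Mode = β/(α+1) = 15.6/10.7 = 1.458.
Mean = β/(α−1) = 15.6/8.7 = 1.793.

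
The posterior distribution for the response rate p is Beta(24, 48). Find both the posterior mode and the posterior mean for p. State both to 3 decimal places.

Mode = (24−1)/(24+48−2) = 23/70 = 0.329.
Mean = 24/(24+48) = 24/72 = 0.333.
Mean > mode: the posterior has a right tail.

MAP = 0.329; posterior mean = 0.333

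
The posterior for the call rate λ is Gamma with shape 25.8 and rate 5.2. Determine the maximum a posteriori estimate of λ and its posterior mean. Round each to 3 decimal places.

Mode = (α−1)/β = 24.8/5.2 = 4.769.
Mean = α/β = 25.8/5.2 = 4.962.
Right-skewed posterior ⇒ mode < mean.

MAP: 4.769. Posterior mean: 4.962.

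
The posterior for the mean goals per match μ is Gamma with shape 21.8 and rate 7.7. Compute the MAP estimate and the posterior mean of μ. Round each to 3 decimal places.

μ_MAP = 2.701, E[μ|data] = 2.831

Mode = (α−1)/β = 20.8/7.7 = 2.701.
Mean = α/β = 21.8/7.7 = 2.831.
Mean > mode: the posterior has a right tail.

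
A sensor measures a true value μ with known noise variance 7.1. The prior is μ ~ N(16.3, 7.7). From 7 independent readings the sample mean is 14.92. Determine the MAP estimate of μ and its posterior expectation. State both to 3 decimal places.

Posterior for μ is Normal. Precision-weighted mean: (1/7.7·16.3 + 7/7.1·14.92) / (1/7.7 + 7/7.1) = 15.081.
A Normal posterior is symmetric, so mode = mean.

μ_MAP = 15.081, E[μ|data] = 15.081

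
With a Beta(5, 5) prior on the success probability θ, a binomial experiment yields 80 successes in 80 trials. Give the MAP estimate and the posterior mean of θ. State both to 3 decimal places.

MAP estimate = 0.955, posterior mean = 0.944

Posterior: Beta(5+80, 5+0) = Beta(85, 5).
Mode = (85−1)/(85+5−2) = 84/88 = 0.955.
Mean = 85/(85+5) = 85/90 = 0.944.
The posterior is left-skewed, so the mode exceeds the mean.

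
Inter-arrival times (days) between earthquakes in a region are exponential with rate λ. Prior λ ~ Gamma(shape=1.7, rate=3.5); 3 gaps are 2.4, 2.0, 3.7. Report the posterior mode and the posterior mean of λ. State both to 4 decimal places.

Σ times = 8.1. Posterior: Gamma(shape = 1.7+3 = 4.7, rate = 3.5+8.1 = 11.6).
Mode = (α−1)/β = 3.7/11.6 = 0.3190.
Mean = α/β = 4.7/11.6 = 0.4052.

MAP: 0.3190. Posterior mean: 0.4052.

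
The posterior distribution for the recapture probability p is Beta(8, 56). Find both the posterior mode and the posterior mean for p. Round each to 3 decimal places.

Mode = (8−1)/(8+56−2) = 7/62 = 0.113.
Mean = 8/(8+56) = 8/64 = 0.125.

p_MAP = 0.113, E[p|data] = 0.125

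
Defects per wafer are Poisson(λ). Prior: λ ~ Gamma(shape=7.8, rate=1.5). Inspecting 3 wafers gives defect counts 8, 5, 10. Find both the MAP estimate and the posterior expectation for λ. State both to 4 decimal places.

MAP estimate = 6.6222, posterior expectation = 6.8444

Σ counts = 23. Posterior: Gamma(shape = 7.8+23 = 30.8, rate = 1.5+3 = 4.5).
Mode = (α−1)/β = 29.8/4.5 = 6.6222.
Mean = α/β = 30.8/4.5 = 6.8444.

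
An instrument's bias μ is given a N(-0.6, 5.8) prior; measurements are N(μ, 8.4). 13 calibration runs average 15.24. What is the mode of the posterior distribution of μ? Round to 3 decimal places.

13.652

Posterior for μ is Normal. Precision-weighted mean: (1/5.8·-0.6 + 13/8.4·15.24) / (1/5.8 + 13/8.4) = 13.652.
A Normal posterior is symmetric, so mode = mean.
This is the posterior mode — the MAP estimate.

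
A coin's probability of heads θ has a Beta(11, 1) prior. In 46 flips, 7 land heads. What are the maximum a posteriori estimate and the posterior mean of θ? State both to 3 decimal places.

maximum a posteriori estimate = 0.304, posterior mean = 0.310

Posterior: Beta(11+7, 1+39) = Beta(18, 40).
Mode = (18−1)/(18+40−2) = 17/56 = 0.304.
Mean = 18/(18+40) = 18/58 = 0.310.
The posterior is right-skewed, so the mean exceeds the mode.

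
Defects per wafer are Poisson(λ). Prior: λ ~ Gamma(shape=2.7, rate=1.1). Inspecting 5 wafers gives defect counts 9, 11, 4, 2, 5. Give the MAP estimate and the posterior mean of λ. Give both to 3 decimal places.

MAP = 5.361; posterior mean = 5.525

Σ counts = 31. Posterior: Gamma(shape = 2.7+31 = 33.7, rate = 1.1+5 = 6.1).
Mode = (α−1)/β = 32.7/6.1 = 5.361.
Mean = α/β = 33.7/6.1 = 5.525.
Mean > mode: the posterior has a right tail.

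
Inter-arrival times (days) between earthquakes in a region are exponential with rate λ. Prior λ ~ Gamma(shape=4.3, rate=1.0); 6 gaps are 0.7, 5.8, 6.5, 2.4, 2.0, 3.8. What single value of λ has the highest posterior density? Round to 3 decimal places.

0.419

Σ times = 21.2. Posterior: Gamma(shape = 4.3+6 = 10.3, rate = 1.0+21.2 = 22.2).
Mode = (α−1)/β = 9.3/22.2 = 0.419.
Mean = α/β = 10.3/22.2 = 0.464.
This is the posterior mode — the MAP estimate.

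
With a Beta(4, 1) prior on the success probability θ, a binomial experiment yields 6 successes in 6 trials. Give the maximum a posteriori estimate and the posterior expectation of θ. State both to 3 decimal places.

maximum a posteriori estimate = 1.000, posterior expectation = 0.909

Posterior: Beta(4+6, 1+0) = Beta(10, 1).
Since β = 1 ≤ 1 and α > 1, the Beta density is monotone increasing on [0,1]; the mode is at 1.
Mean = 10/(10+1) = 0.909.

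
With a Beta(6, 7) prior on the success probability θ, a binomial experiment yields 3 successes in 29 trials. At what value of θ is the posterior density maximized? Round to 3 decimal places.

0.200

Posterior: Beta(6+3, 7+26) = Beta(9, 33).
Mode = (9−1)/(9+33−2) = 8/40 = 0.200.
Mean = 9/(9+33) = 9/42 = 0.214.
This is the posterior mode — the MAP estimate.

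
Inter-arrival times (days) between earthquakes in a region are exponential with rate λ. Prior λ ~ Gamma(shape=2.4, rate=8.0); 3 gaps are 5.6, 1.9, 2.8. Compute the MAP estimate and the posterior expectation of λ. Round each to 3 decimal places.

Σ times = 10.3. Posterior: Gamma(shape = 2.4+3 = 5.4, rate = 8.0+10.3 = 18.3).
Mode = (α−1)/β = 4.4/18.3 = 0.240.
Mean = α/β = 5.4/18.3 = 0.295.
Right-skewed posterior ⇒ mode < mean.

MAP: 0.240. Posterior mean: 0.295.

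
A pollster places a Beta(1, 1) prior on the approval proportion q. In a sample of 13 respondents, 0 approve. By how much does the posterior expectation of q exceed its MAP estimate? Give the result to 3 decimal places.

0.067

Posterior: Beta(1+0, 1+13) = Beta(1, 14).
Since α = 1 ≤ 1 and β > 1, the Beta density is monotone decreasing on [0,1]; the mode is at 0.
Mean = 1/(1+14) = 0.067.
Difference = 0.067 − 0.000 = 0.067.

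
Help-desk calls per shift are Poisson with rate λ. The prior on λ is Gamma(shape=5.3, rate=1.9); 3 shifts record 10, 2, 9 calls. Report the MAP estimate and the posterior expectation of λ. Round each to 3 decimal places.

MAP estimate = 5.163, posterior expectation = 5.367

Σ counts = 21. Posterior: Gamma(shape = 5.3+21 = 26.3, rate = 1.9+3 = 4.9).
Mode = (α−1)/β = 25.3/4.9 = 5.163.
Mean = α/β = 26.3/4.9 = 5.367.
The mean is pulled above the mode by the posterior's right skew.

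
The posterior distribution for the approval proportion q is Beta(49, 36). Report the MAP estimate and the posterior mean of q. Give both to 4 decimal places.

Mode = (49−1)/(49+36−2) = 48/83 = 0.5783.
Mean = 49/(49+36) = 49/85 = 0.5765.
Mode > mean: the posterior has a left tail.

q_MAP = 0.5783, E[q|data] = 0.5765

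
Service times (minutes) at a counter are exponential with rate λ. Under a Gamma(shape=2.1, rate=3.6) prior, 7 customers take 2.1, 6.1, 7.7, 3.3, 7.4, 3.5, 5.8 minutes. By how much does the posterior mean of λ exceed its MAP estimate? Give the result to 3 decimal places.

Σ times = 35.9. Posterior: Gamma(shape = 2.1+7 = 9.1, rate = 3.6+35.9 = 39.5).
Mode = (α−1)/β = 8.1/39.5 = 0.205.
Mean = α/β = 9.1/39.5 = 0.230.
Difference = 0.230 − 0.205 = 0.025.

0.025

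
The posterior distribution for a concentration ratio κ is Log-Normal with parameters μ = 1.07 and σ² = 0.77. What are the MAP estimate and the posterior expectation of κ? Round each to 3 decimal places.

MAP = 1.350, posterior mean = 4.284

Mode = exp(μ − σ²) = exp(0.30) = 1.350.
Mean = exp(μ + σ²/2) = exp(1.455) = 4.284.
Right-skewed posterior ⇒ mode < mean.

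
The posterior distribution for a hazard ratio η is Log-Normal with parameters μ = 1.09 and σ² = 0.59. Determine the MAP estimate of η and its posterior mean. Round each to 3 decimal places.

Mode = exp(μ − σ²) = exp(0.50) = 1.649.
Mean = exp(μ + σ²/2) = exp(1.385) = 3.995.

MAP estimate = 1.649, posterior mean = 3.995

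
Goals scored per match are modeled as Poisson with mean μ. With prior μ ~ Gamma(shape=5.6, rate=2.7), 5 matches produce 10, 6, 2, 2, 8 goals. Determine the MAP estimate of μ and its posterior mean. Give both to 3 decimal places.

Σ counts = 28. Posterior: Gamma(shape = 5.6+28 = 33.6, rate = 2.7+5 = 7.7).
Mode = (α−1)/β = 32.6/7.7 = 4.234.
Mean = α/β = 33.6/7.7 = 4.364.

μ_MAP = 4.234, E[μ|data] = 4.364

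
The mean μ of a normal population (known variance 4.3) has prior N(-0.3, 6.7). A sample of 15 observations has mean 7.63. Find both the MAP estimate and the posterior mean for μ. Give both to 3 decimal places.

Posterior for μ is Normal. Precision-weighted mean: (1/6.7·-0.3 + 15/4.3·7.63) / (1/6.7 + 15/4.3) = 7.305.
A Normal posterior is symmetric, so mode = mean.

MAP: 7.305. Posterior mean: 7.305.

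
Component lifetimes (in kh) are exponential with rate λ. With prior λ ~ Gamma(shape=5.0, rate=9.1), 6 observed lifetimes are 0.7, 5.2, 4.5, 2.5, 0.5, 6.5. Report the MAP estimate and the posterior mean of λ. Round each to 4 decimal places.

MAP = 0.3448; posterior mean = 0.3793

Σ times = 19.9. Posterior: Gamma(shape = 5.0+6 = 11.0, rate = 9.1+19.9 = 29.0).
Mode = (α−1)/β = 10.0/29.0 = 0.3448.
Mean = α/β = 11.0/29.0 = 0.3793.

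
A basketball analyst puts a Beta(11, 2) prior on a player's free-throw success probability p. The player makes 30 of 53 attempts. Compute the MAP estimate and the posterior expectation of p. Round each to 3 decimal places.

Posterior: Beta(11+30, 2+23) = Beta(41, 25).
Mode = (41−1)/(41+25−2) = 40/64 = 0.625.
Mean = 41/(41+25) = 41/66 = 0.621.

MAP = 0.625; posterior mean = 0.621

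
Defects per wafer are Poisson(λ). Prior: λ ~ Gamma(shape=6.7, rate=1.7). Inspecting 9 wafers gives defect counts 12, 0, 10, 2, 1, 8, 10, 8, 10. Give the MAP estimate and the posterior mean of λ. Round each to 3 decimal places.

MAP = 6.234; posterior mean = 6.327

Σ counts = 61. Posterior: Gamma(shape = 6.7+61 = 67.7, rate = 1.7+9 = 10.7).
Mode = (α−1)/β = 66.7/10.7 = 6.234.
Mean = α/β = 67.7/10.7 = 6.327.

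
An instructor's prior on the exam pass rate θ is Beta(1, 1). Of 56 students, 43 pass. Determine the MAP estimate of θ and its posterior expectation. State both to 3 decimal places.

MAP: 0.768. Posterior mean: 0.759.

Posterior: Beta(1+43, 1+13) = Beta(44, 14).
Mode = (44−1)/(44+14−2) = 43/56 = 0.768.
With a flat prior the MAP equals the MLE, 43/56.
Mean = 44/(44+14) = 44/58 = 0.759.
Mode > mean: the posterior has a left tail.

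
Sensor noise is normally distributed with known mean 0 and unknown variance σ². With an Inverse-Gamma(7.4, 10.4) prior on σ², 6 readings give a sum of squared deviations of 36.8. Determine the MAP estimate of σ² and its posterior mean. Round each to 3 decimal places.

Posterior: Inverse-Gamma(shape = 7.4+6/2 = 10.4, scale = 10.4+36.8/2 = 28.8).
Mode = β/(α+1) = 28.8/11.4 = 2.526.
Mean = β/(α−1) = 28.8/9.4 = 3.064.

σ²_MAP = 2.526, E[σ²|data] = 3.064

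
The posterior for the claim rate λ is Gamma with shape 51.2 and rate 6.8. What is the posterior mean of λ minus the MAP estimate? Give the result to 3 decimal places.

0.147

Mode = (α−1)/β = 50.2/6.8 = 7.382.
Mean = α/β = 51.2/6.8 = 7.529.
Difference = 7.529 − 7.382 = 0.147.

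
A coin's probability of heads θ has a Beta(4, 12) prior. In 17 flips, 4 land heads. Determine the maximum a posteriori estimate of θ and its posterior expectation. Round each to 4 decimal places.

Posterior: Beta(4+4, 12+13) = Beta(8, 25).
Mode = (8−1)/(8+25−2) = 7/31 = 0.2258.
Mean = 8/(8+25) = 8/33 = 0.2424.
The posterior is right-skewed, so the mean exceeds the mode.

maximum a posteriori estimate = 0.2258, posterior expectation = 0.2424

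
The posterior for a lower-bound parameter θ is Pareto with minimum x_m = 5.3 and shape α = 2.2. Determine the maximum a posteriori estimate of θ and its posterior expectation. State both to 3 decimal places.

MAP = 5.300, posterior mean = 9.717

The Pareto density is strictly decreasing on [x_m, ∞), so the mode is x_m = 5.300.
Mean = α·x_m/(α−1) = 2.2·5.3/1.2 = 9.717.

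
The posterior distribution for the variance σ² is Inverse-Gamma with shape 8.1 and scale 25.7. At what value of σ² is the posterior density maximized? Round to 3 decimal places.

2.824

Mode = β/(α+1) = 25.7/9.1 = 2.824.
Mean = β/(α−1) = 25.7/7.1 = 3.620.
This is the posterior mode — the MAP estimate.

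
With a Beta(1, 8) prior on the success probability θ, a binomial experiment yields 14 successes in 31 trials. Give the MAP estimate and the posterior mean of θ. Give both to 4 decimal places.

Posterior: Beta(1+14, 8+17) = Beta(15, 25).
Mode = (15−1)/(15+25−2) = 14/38 = 0.3684.
Mean = 15/(15+25) = 15/40 = 0.3750.

θ_MAP = 0.3684, E[θ|data] = 0.3750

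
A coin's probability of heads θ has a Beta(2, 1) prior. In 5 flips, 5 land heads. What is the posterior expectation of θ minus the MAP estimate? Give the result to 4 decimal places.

-0.1250

Posterior: Beta(2+5, 1+0) = Beta(7, 1).
Since β = 1 ≤ 1 and α > 1, the Beta density is monotone increasing on [0,1]; the mode is at 1.
Mean = 7/(7+1) = 0.8750.
Difference = 0.8750 − 1.0000 = -0.1250.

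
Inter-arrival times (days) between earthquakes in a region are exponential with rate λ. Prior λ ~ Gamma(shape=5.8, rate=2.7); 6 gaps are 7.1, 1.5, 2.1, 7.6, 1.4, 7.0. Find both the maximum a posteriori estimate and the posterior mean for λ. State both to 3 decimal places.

MAP: 0.367. Posterior mean: 0.401.

Σ times = 26.7. Posterior: Gamma(shape = 5.8+6 = 11.8, rate = 2.7+26.7 = 29.4).
Mode = (α−1)/β = 10.8/29.4 = 0.367.
Mean = α/β = 11.8/29.4 = 0.401.
Mean > mode: the posterior has a right tail.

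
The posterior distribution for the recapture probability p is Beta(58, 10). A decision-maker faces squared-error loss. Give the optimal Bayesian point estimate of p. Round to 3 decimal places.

Mode = (58−1)/(58+10−2) = 57/66 = 0.864.
Mean = 58/(58+10) = 58/68 = 0.853.
Squared-error loss ⇒ the optimal estimator is the posterior mean.

0.853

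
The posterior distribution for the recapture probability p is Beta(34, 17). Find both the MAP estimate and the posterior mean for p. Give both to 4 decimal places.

MAP = 0.6735, posterior mean = 0.6667

Mode = (34−1)/(34+17−2) = 33/49 = 0.6735.
Mean = 34/(34+17) = 34/51 = 0.6667.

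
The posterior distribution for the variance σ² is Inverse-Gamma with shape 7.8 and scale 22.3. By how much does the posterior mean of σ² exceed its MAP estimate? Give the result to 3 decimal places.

Mode = β/(α+1) = 22.3/8.8 = 2.534.
Mean = β/(α−1) = 22.3/6.8 = 3.279.
Difference = 3.279 − 2.534 = 0.745.

0.745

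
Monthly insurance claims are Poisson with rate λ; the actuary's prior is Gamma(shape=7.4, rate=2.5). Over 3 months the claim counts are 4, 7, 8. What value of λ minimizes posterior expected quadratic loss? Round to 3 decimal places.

Σ counts = 19. Posterior: Gamma(shape = 7.4+19 = 26.4, rate = 2.5+3 = 5.5).
Mode = (α−1)/β = 25.4/5.5 = 4.618.
Mean = α/β = 26.4/5.5 = 4.800.
Quadratic loss ⇒ the optimal estimator is the posterior mean.

4.800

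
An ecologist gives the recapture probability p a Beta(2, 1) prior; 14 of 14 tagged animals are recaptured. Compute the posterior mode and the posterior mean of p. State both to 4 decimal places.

Posterior: Beta(2+14, 1+0) = Beta(16, 1).
Since β = 1 ≤ 1 and α > 1, the Beta density is monotone increasing on [0,1]; the mode is at 1.
Mean = 16/(16+1) = 0.9412.

MAP: 1.0000. Posterior mean: 0.9412.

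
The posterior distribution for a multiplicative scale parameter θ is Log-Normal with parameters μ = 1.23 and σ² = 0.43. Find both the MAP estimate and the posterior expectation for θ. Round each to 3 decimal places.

MAP estimate = 2.226, posterior expectation = 4.242

Mode = exp(μ − σ²) = exp(0.80) = 2.226.
Mean = exp(μ + σ²/2) = exp(1.445) = 4.242.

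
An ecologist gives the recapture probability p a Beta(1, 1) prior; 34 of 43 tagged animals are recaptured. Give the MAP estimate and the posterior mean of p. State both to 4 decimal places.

MAP = 0.7907, posterior mean = 0.7778

Posterior: Beta(1+34, 1+9) = Beta(35, 10).
Mode = (35−1)/(35+10−2) = 34/43 = 0.7907.
Mean = 35/(35+10) = 35/45 = 0.7778.
Left-skewed posterior ⇒ mean < mode.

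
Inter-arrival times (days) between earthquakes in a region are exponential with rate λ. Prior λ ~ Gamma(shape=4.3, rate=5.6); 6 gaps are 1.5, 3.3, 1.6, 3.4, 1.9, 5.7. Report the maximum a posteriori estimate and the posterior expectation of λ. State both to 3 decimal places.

Σ times = 17.4. Posterior: Gamma(shape = 4.3+6 = 10.3, rate = 5.6+17.4 = 23.0).
Mode = (α−1)/β = 9.3/23.0 = 0.404.
Mean = α/β = 10.3/23.0 = 0.448.

MAP = 0.404; posterior mean = 0.448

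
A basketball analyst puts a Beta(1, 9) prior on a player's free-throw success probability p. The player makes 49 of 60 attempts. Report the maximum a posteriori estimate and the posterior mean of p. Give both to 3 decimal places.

Posterior: Beta(1+49, 9+11) = Beta(50, 20).
Mode = (50−1)/(50+20−2) = 49/68 = 0.721.
Mean = 50/(50+20) = 50/70 = 0.714.
The posterior is left-skewed, so the mode exceeds the mean.

maximum a posteriori estimate = 0.721, posterior mean = 0.714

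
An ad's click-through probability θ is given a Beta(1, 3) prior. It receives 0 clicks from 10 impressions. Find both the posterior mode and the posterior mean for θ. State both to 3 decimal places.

Posterior: Beta(1+0, 3+10) = Beta(1, 13).
Since α = 1 ≤ 1 and β > 1, the Beta density is monotone decreasing on [0,1]; the mode is at 0.
Mean = 1/(1+13) = 0.071.
The posterior is right-skewed, so the mean exceeds the mode.

MAP = 0.000, posterior mean = 0.071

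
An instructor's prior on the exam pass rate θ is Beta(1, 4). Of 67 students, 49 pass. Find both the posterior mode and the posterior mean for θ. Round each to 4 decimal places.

MAP: 0.7000. Posterior mean: 0.6944.

Posterior: Beta(1+49, 4+18) = Beta(50, 22).
Mode = (50−1)/(50+22−2) = 49/70 = 0.7000.
Mean = 50/(50+22) = 50/72 = 0.6944.
The posterior is left-skewed, so the mode exceeds the mean.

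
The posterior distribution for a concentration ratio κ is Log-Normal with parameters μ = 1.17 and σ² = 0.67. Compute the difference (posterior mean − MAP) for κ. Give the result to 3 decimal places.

Mode = exp(μ − σ²) = exp(0.50) = 1.649.
Mean = exp(μ + σ²/2) = exp(1.505) = 4.504.
Difference = 4.504 − 1.649 = 2.855.
The mean is pulled above the mode by the posterior's right skew.

2.855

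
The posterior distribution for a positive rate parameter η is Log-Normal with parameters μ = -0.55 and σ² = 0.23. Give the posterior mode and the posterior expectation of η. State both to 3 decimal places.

posterior mode = 0.458, posterior expectation = 0.647

Mode = exp(μ − σ²) = exp(-0.78) = 0.458.
Mean = exp(μ + σ²/2) = exp(-0.435) = 0.647.
The mean is pulled above the mode by the posterior's right skew.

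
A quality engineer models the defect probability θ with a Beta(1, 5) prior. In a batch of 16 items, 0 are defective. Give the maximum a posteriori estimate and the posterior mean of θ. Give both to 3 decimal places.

MAP = 0.000; posterior mean = 0.045

Posterior: Beta(1+0, 5+16) = Beta(1, 21).
Since α = 1 ≤ 1 and β > 1, the Beta density is monotone decreasing on [0,1]; the mode is at 0.
Mean = 1/(1+21) = 0.045.
Right-skewed posterior ⇒ mode < mean.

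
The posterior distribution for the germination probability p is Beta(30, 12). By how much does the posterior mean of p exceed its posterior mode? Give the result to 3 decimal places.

-0.011

Mode = (30−1)/(30+12−2) = 29/40 = 0.725.
Mean = 30/(30+12) = 30/42 = 0.714.
Difference = 0.714 − 0.725 = -0.011.
The mean is pulled below the mode by the posterior's left skew.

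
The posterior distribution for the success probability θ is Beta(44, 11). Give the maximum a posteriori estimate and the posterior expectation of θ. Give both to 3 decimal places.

Mode = (44−1)/(44+11−2) = 43/53 = 0.811.
Mean = 44/(44+11) = 44/55 = 0.800.

maximum a posteriori estimate = 0.811, posterior expectation = 0.800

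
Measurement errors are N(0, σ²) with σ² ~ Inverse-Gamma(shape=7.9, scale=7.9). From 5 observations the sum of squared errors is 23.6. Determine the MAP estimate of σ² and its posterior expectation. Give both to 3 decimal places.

Posterior: Inverse-Gamma(shape = 7.9+5/2 = 10.4, scale = 7.9+23.6/2 = 19.7).
Mode = β/(α+1) = 19.7/11.4 = 1.728.
Mean = β/(α−1) = 19.7/9.4 = 2.096.

MAP estimate = 1.728, posterior expectation = 2.096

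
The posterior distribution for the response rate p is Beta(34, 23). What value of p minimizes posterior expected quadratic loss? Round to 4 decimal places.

Mode = (34−1)/(34+23−2) = 33/55 = 0.6000.
Mean = 34/(34+23) = 34/57 = 0.5965.
Quadratic loss ⇒ the optimal estimator is the posterior mean.

0.5965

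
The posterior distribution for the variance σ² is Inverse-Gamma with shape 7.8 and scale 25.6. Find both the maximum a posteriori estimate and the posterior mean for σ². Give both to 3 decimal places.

σ²_MAP = 2.909, E[σ²|data] = 3.765

Mode = β/(α+1) = 25.6/8.8 = 2.909.
Mean = β/(α−1) = 25.6/6.8 = 3.765.
Right-skewed posterior ⇒ mode < mean.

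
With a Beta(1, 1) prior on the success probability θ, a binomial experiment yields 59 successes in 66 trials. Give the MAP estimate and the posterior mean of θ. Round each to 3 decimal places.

Posterior: Beta(1+59, 1+7) = Beta(60, 8).
Mode = (60−1)/(60+8−2) = 59/66 = 0.894.
With a flat prior the MAP equals the MLE, 59/66.
Mean = 60/(60+8) = 60/68 = 0.882.
Mode > mean: the posterior has a left tail.

MAP = 0.894, posterior mean = 0.882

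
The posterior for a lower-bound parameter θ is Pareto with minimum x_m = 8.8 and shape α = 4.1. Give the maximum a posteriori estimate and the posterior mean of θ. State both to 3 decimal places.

The Pareto density is strictly decreasing on [x_m, ∞), so the mode is x_m = 8.800.
Mean = α·x_m/(α−1) = 4.1·8.8/3.1 = 11.639.
Right-skewed posterior ⇒ mode < mean.

MAP = 8.800, posterior mean = 11.639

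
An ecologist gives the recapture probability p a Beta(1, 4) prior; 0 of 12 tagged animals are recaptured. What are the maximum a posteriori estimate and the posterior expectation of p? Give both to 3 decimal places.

Posterior: Beta(1+0, 4+12) = Beta(1, 16).
Since α = 1 ≤ 1 and β > 1, the Beta density is monotone decreasing on [0,1]; the mode is at 0.
Mean = 1/(1+16) = 0.059.

MAP = 0.000; posterior mean = 0.059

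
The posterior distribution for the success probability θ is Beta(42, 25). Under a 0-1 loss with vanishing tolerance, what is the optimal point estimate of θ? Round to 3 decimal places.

0.631

Mode = (42−1)/(42+25−2) = 41/65 = 0.631.
Mean = 42/(42+25) = 42/67 = 0.627.
This is the posterior mode — the MAP estimate.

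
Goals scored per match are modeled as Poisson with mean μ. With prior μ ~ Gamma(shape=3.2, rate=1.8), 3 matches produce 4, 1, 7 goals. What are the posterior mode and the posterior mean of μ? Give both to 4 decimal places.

Σ counts = 12. Posterior: Gamma(shape = 3.2+12 = 15.2, rate = 1.8+3 = 4.8).
Mode = (α−1)/β = 14.2/4.8 = 2.9583.
Mean = α/β = 15.2/4.8 = 3.1667.

μ_MAP = 2.9583, E[μ|data] = 3.1667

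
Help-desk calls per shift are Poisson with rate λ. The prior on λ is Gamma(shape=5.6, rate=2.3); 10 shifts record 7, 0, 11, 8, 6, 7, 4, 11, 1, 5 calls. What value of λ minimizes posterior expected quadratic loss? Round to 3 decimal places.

Σ counts = 60. Posterior: Gamma(shape = 5.6+60 = 65.6, rate = 2.3+10 = 12.3).
Mode = (α−1)/β = 64.6/12.3 = 5.252.
Mean = α/β = 65.6/12.3 = 5.333.
Quadratic loss ⇒ the optimal estimator is the posterior mean.

5.333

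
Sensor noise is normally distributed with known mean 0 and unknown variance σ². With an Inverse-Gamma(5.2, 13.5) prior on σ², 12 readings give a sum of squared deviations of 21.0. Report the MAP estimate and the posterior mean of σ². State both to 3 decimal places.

MAP estimate = 1.967, posterior mean = 2.353

Posterior: Inverse-Gamma(shape = 5.2+12/2 = 11.2, scale = 13.5+21.0/2 = 24.0).
Mode = β/(α+1) = 24.0/12.2 = 1.967.
Mean = β/(α−1) = 24.0/10.2 = 2.353.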